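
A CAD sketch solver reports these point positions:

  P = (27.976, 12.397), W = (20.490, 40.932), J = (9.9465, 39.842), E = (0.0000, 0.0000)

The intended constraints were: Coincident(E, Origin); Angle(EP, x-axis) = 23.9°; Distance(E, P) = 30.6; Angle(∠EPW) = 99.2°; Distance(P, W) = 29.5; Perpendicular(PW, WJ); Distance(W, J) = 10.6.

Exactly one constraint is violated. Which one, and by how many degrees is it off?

Perpendicular(PW, WJ) — off by 8.80°.

E = (0.00, 0.00) ✓; EP at 23.90° ✓; |EP| = 30.60 ✓; ∠EPW = 99.20° ✓; |PW| = 29.50 ✓; ∠(PW, WJ) = 81.20° ✗; |WJ| = 10.60 ✓.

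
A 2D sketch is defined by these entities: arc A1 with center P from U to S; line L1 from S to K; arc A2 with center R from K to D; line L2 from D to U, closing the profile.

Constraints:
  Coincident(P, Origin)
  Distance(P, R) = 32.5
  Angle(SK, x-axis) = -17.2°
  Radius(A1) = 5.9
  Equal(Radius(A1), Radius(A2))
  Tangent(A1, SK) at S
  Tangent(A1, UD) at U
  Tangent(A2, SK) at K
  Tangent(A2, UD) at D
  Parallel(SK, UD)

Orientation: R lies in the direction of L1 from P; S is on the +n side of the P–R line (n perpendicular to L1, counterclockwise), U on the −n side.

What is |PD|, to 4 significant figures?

33.03

The slot axis is L1's direction at -17.2°, so u = (cos -17.2°, sin -17.2°) = (0.9553, -0.2957) and n = (−sin -17.2°, cos -17.2°) = (0.2957, 0.9553). P is at the origin and R lies 32.5 along u from P, so R = 32.5·u = (31.05, -9.611). Tangency of A1 to both parallel lines with radius 5.9 puts S and U at P ± 5.9·n: S = (1.745, 5.636), U = (-1.745, -5.636). Equal radii place K and D the same way about R: K = R + 5.9·n = (32.79, -3.974), D = R − 5.9·n = (29.30, -15.25). Then |PD| = |D − P| = 33.03.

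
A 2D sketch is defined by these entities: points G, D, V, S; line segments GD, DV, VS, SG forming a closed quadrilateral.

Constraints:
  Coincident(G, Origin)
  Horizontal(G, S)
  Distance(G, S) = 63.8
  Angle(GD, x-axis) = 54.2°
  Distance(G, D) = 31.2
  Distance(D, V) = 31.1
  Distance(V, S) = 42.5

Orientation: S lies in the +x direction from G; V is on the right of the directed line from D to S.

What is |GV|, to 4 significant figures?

22.38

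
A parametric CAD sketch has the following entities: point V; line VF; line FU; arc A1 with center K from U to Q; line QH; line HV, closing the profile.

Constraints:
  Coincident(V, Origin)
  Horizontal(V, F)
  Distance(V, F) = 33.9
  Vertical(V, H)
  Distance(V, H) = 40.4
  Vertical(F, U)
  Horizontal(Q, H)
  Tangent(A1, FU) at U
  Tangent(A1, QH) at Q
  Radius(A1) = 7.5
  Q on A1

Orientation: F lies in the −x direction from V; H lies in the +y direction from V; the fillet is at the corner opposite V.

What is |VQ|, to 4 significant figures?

48.26

V is at the origin; V and F share the same y with |VF| = 33.9 and F on the −x side, so F = (-33.90, 0.000). V and H share the same x with |VH| = 40.4 and H on the +y side, so H = (0.000, 40.40). The virtual corner opposite V is at (-33.90, 40.40). The tangent condition forces KU to be normal to FU and tangency of A1 to QH means the radius KQ is perpendicular to QH, with radius 7.5, so the center K sits 7.5 in from both sides at K = (-26.40, 32.90). That places the tangent points at U = (-33.90, 32.90) on FU and Q = (-26.40, 40.40) on QH. Then |VQ| = |Q − V| = 48.26.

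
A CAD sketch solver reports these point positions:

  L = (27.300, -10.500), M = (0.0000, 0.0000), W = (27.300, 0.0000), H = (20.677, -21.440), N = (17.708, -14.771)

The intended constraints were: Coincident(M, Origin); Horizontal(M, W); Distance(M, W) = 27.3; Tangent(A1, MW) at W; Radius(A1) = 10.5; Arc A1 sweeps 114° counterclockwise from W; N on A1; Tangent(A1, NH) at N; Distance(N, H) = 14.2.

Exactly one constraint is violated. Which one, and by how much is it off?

Distance(N, H) = 14.2 — off by 6.90.

M = (0.00, 0.00) ✓; M.y = 0.00, W.y = 0.00 ✓; |MW| = 27.30 ✓; ∠(LW, WM) = 90.00° ✓; |LW| = 10.50 ✓; bearing(L→N) − bearing(L→W) = 114.0° ✓; |LN| = 10.50 ✓; ∠(LN, NH) = 90.00° ✓; |NH| = 7.300 ✗.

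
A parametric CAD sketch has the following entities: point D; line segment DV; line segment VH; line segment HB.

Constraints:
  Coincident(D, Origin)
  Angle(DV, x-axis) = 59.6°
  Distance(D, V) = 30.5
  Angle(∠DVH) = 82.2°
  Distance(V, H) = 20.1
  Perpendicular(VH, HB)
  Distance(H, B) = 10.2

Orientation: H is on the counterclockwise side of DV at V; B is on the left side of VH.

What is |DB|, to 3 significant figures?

25.6

D is at the origin; DV runs at 59.6° with length 30.5, so V = 30.5·(cos 59.6°, sin 59.6°) = (15.4, 26.3). ∠DVH = 82.2°, so VH runs at 59.6° + (180° − 82.2°) = 157° from the x-axis; with |VH| = 20.1, H = V + 20.1·(cos 157°, sin 157°) = (-3.12, 34.0). VH ⟂ HB; with |HB| = 10.2 on the left of VH, B = H + 10.2·(-0.384, -0.923) = (-7.04, 24.6). Then |DB| = |B − D| = 25.6.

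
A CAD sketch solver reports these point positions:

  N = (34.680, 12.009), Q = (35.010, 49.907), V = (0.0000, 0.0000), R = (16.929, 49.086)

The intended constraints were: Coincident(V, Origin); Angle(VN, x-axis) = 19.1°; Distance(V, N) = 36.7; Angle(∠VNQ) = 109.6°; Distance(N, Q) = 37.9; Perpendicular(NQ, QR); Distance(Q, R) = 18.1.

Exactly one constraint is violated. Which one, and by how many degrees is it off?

Perpendicular(NQ, QR) — off by 3.10°.

V = (0.00, 0.00) ✓; VN at 19.10° ✓; |VN| = 36.70 ✓; ∠VNQ = 109.6° ✓; |NQ| = 37.90 ✓; ∠(NQ, QR) = 93.10° ✗; |QR| = 18.10 ✓.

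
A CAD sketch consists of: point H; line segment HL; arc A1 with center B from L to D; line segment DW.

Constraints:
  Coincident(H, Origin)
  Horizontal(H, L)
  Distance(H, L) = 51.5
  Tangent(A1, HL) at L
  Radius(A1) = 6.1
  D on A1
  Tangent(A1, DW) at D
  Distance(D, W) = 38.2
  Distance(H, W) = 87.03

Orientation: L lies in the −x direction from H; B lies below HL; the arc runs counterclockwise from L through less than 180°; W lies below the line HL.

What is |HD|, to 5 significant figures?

56.085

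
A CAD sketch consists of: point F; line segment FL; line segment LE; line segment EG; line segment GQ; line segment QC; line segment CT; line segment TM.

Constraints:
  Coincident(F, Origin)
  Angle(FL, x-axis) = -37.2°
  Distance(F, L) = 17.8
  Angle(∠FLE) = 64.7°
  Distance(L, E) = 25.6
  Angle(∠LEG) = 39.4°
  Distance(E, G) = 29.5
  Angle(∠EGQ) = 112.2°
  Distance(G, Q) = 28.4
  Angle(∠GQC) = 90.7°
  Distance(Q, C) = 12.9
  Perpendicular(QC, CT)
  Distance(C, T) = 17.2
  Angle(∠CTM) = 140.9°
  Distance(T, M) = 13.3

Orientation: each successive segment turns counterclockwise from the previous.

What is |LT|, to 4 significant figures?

2.028

F is at the origin; FL runs at -37.2° with length 17.8, so L = (14.18, -10.76). ∠FLE = 64.7° gives LE at 78.10° from the x-axis; with |LE| = 25.6, E = (19.46, 14.29). ∠LEG = 39.4° gives EG at -141.3° from the x-axis; with |EG| = 29.5, G = (-3.566, -4.157). ∠EGQ = 112.2° gives GQ at -73.50° from the x-axis; with |GQ| = 28.4, Q = (4.500, -31.39). ∠GQC = 90.7° gives QC at 15.80° from the x-axis; with |QC| = 12.9, C = (16.91, -27.87). The perpendicularity gives CT at right angles to QC, so CT runs at 105.8°; with |CT| = 17.2, T = (12.23, -11.32). Then |LT| = |T − L| = 2.028.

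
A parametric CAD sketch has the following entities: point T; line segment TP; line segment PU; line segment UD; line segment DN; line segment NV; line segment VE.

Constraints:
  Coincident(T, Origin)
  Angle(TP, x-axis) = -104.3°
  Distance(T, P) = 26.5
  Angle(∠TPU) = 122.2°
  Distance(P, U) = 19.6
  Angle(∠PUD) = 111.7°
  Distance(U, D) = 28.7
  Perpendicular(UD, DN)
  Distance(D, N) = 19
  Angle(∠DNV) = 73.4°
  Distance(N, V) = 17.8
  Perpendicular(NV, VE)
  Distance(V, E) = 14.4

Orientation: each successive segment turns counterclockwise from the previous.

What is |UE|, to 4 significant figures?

15.76

∠DNV = 73.4° gives NV at -141.6° from the x-axis; with |NV| = 17.8, V = (12.59, -22.65). NV is perpendicular to VE, so VE runs at -51.60°; with |VE| = 14.4, E = (21.53, -33.94). Then |UE| = |E − U| = 15.76.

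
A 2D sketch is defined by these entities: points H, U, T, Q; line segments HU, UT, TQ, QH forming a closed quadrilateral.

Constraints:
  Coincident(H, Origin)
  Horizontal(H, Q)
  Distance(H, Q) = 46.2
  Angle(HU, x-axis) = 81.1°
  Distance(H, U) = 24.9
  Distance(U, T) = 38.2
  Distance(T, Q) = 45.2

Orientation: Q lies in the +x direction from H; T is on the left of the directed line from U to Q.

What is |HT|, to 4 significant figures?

57.40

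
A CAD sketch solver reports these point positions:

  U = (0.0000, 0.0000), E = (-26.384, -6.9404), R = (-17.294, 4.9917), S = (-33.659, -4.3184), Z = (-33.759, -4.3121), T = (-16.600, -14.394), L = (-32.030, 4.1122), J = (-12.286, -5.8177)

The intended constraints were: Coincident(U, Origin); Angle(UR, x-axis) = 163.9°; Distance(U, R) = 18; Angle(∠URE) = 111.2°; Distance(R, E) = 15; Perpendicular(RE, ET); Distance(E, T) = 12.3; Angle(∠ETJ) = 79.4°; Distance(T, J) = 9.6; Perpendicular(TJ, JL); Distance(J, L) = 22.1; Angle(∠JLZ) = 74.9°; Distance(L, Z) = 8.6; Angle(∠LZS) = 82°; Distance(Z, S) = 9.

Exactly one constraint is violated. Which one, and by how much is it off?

Distance(Z, S) = 9 — off by 8.90.

U = (0.00, 0.00) ✓; UR at 163.9° ✓; |UR| = 18.00 ✓; ∠URE = 111.2° ✓; |RE| = 15.00 ✓; ∠(RE, ET) = 90.00° ✓; |ET| = 12.30 ✓; ∠ETJ = 79.40° ✓; |TJ| = 9.600 ✓; ∠(TJ, JL) = 90.00° ✓; |JL| = 22.10 ✓; ∠JLZ = 74.90° ✓; |LZ| = 8.600 ✓; ∠LZS = 82.01° ✓; |ZS| = 0.1002 ✗.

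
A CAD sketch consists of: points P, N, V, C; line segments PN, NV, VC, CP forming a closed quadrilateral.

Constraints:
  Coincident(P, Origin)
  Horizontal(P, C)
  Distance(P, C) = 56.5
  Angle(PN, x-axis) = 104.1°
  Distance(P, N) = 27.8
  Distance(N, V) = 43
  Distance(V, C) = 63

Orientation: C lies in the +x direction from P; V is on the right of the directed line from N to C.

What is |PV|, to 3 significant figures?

16.6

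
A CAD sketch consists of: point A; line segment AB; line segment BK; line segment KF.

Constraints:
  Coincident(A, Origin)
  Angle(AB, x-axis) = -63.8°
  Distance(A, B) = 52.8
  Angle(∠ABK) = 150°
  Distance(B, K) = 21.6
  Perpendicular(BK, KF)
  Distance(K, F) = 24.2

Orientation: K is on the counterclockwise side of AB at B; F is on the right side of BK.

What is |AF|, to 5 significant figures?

84.221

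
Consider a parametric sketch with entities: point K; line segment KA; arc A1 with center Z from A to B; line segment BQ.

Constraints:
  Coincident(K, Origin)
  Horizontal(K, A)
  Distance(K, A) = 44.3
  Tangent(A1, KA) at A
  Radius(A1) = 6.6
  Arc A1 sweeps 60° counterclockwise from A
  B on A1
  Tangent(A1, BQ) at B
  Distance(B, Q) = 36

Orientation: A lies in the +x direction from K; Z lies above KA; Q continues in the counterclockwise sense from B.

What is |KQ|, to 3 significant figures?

76.3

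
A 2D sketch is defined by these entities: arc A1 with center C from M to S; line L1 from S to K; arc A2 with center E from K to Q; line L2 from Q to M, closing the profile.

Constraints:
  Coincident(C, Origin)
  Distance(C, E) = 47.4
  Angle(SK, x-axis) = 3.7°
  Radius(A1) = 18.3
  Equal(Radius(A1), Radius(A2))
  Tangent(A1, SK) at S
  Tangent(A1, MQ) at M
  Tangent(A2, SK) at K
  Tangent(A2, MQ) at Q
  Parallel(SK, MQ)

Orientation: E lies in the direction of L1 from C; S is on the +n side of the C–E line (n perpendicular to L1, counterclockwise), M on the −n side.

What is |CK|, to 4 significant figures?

50.81

The slot axis is L1's direction at 3.7°, so u = (cos 3.7°, sin 3.7°) = (0.9979, 0.06453) and n = (−sin 3.7°, cos 3.7°) = (-0.06453, 0.9979). C is at the origin and E lies 47.4 along u from C, so E = 47.4·u = (47.30, 3.059). Tangency of A1 to both parallel lines with radius 18.3 puts S and M at C ± 18.3·n: S = (-1.181, 18.26), M = (1.181, -18.26). Equal radii place K and Q the same way about E: K = E + 18.3·n = (46.12, 21.32), Q = E − 18.3·n = (48.48, -15.20). Then |CK| = |K − C| = 50.81.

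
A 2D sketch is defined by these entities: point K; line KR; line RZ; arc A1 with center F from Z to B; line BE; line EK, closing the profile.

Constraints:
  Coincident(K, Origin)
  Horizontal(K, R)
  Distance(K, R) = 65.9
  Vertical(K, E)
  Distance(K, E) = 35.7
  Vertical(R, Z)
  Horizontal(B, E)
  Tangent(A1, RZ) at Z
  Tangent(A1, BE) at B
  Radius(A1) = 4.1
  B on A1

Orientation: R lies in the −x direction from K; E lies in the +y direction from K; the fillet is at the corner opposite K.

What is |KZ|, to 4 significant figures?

73.08

K is at the origin; KR is horizontal with |KR| = 65.9 and R on the −x side, so R = (-65.90, 0.000). KE is vertical with |KE| = 35.7 and E on the +y side, so E = (0.000, 35.70). The virtual corner opposite K is at (-65.90, 35.70). Since A1 is tangent to RZ there, FZ ⟂ RZ and since A1 is tangent to BE there, FB ⟂ BE, with radius 4.1, so the center F sits 4.1 in from both sides at F = (-61.80, 31.60). That places the tangent points at Z = (-65.90, 31.60) on RZ and B = (-61.80, 35.70) on BE. Then |KZ| = |Z − K| = 73.08.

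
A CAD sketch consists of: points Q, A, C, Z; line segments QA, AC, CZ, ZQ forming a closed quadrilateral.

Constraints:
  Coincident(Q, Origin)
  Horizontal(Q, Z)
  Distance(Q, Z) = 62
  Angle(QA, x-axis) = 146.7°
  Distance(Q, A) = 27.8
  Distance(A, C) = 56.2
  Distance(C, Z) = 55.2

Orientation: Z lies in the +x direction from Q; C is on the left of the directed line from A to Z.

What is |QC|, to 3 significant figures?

49.5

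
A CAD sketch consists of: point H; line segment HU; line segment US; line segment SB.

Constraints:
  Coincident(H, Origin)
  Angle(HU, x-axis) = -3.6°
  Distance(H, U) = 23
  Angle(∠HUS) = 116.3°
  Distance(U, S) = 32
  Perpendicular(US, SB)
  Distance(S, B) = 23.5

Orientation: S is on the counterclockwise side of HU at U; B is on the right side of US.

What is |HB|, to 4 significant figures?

61.05

H is at the origin; HU runs at -3.6° with length 23.0, so U = 23.0·(cos -3.6°, sin -3.6°) = (22.95, -1.444). ∠HUS = 116.3°, so US runs at -3.6° + (180° − 116.3°) = 60.10° from the x-axis; with |US| = 32.0, S = U + 32.0·(cos 60.10°, sin 60.10°) = (38.91, 26.30). US is perpendicular to SB; with |SB| = 23.5 on the right of US, B = S + 23.5·(0.8669, -0.4985) = (59.28, 14.58). Then |HB| = |B − H| = 61.05.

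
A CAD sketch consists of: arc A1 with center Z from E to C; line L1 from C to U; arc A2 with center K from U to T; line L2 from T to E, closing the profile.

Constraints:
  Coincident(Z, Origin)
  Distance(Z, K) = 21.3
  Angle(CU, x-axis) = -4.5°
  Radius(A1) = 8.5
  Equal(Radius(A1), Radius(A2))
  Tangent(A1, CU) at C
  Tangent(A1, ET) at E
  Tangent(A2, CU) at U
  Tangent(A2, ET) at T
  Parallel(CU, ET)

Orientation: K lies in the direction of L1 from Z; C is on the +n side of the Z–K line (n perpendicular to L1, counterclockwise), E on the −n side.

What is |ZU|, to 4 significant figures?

22.93

Tangency of A1 to both parallel lines with radius 8.5 puts C and E at Z ± 8.5·n: C = (0.6669, 8.474), E = (-0.6669, -8.474). Equal radii place U and T the same way about K: U = K + 8.5·n = (21.90, 6.803), T = K − 8.5·n = (20.57, -10.14). Then |ZU| = |U − Z| = 22.93.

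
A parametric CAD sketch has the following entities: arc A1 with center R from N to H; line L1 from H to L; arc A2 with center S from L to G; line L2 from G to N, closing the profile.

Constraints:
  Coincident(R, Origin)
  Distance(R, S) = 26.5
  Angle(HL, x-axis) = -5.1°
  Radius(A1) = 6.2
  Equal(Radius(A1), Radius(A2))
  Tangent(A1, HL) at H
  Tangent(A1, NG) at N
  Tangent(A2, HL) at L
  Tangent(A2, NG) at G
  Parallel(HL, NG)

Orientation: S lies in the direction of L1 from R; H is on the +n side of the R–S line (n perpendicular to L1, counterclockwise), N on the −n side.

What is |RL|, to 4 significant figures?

27.22

Tangency of A1 to both parallel lines with radius 6.2 puts H and N at R ± 6.2·n: H = (0.5511, 6.175), N = (-0.5511, -6.175). Equal radii place L and G the same way about S: L = S + 6.2·n = (26.95, 3.820), G = S − 6.2·n = (25.84, -8.531). Then |RL| = |L − R| = 27.22.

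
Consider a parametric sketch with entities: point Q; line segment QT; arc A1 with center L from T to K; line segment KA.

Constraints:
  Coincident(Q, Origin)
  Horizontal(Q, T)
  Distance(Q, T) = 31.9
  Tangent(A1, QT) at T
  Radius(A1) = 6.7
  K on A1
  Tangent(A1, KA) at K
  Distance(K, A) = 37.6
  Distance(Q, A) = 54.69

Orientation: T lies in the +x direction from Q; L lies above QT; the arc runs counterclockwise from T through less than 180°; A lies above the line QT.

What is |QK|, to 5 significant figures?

39.296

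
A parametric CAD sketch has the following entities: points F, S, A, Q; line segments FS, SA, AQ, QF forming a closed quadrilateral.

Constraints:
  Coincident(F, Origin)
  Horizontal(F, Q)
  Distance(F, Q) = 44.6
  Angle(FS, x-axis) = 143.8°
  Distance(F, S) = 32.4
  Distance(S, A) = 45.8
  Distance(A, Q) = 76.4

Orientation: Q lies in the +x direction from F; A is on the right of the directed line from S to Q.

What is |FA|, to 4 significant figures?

37.94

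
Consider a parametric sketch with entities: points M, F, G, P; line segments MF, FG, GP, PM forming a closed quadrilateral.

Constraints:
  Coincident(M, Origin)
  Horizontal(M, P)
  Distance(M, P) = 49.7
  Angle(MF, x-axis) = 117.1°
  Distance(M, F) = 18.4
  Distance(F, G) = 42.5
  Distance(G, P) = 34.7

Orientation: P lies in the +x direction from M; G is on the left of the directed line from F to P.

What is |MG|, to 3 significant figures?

43.7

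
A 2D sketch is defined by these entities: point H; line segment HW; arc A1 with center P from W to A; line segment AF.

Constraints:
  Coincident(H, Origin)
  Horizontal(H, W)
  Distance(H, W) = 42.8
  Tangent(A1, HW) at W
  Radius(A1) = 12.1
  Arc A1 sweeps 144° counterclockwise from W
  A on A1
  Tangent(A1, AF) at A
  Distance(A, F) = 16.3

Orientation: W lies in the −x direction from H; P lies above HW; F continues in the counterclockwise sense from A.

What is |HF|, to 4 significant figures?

58.13

H is at the origin; HW is horizontal with |HW| = 42.8 and W on the −x side, so W = (-42.80, 0.000). The tangent condition forces PW to be normal to HW, so P = W + (0, 12.1) = (-42.80, 12.10). On A1, W sits at bearing -90° from P; a 144° counterclockwise sweep puts A at bearing 54°, so A = P + 12.1·(cos 54°, sin 54°) = (-35.69, 21.89). Tangency of A1 to AF means the radius PA is perpendicular to AF, so AF runs along (−sin 54°, cos 54°); with |AF| = 16.3, F = (-48.87, 31.47). Then |HF| = |F − H| = 58.13.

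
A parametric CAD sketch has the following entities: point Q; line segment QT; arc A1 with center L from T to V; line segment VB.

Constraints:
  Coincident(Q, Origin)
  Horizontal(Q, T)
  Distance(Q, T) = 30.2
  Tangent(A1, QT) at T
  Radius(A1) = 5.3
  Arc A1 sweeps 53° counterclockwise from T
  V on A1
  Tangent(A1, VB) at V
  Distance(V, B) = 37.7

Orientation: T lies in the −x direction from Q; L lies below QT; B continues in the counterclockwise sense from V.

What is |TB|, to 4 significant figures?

41.99

Q is at the origin; Q and T share the same y with |QT| = 30.2 and T on the −x side, so T = (-30.20, 0.000). A1 meets QT tangentially, so LT is at right angles to QT, so L = T + (0, -5.3) = (-30.20, -5.300). On A1, T sits at bearing 90° from L; a 53° counterclockwise sweep puts V at bearing 143°, so V = L + 5.3·(cos 143°, sin 143°) = (-34.43, -2.110). Tangency of A1 to VB means the radius LV is perpendicular to VB, so VB runs along (−sin 143°, cos 143°); with |VB| = 37.7, B = (-57.12, -32.22). Then |TB| = |B − T| = 41.99.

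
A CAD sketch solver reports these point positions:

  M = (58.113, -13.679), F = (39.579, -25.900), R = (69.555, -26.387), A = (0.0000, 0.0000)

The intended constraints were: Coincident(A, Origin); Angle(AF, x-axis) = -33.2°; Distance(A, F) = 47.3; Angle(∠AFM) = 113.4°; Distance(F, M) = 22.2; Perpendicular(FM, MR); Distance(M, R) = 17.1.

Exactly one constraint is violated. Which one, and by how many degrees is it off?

Perpendicular(FM, MR) — off by 8.60°.

A = (0.00, 0.00) ✓; AF at -33.20° ✓; |AF| = 47.30 ✓; ∠AFM = 113.4° ✓; |FM| = 22.20 ✓; ∠(FM, MR) = 81.40° ✗; |MR| = 17.10 ✓.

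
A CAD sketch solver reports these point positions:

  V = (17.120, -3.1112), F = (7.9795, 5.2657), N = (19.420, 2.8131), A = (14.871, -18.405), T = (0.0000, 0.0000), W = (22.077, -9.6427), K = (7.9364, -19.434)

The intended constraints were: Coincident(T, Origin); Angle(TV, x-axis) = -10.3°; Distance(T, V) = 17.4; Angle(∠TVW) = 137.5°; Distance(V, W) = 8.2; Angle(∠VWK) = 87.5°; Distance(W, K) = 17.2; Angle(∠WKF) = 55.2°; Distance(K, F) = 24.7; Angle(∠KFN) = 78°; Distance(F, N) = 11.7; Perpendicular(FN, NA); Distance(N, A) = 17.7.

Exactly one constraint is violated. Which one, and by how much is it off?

Distance(N, A) = 17.7 — off by 4.00.

T = (0.00, 0.00) ✓; TV at -10.30° ✓; |TV| = 17.40 ✓; ∠TVW = 137.5° ✓; |VW| = 8.200 ✓; ∠VWK = 87.50° ✓; |WK| = 17.20 ✓; ∠WKF = 55.20° ✓; |KF| = 24.70 ✓; ∠KFN = 78.00° ✓; |FN| = 11.70 ✓; ∠(FN, NA) = 90.00° ✓; |NA| = 21.70 ✗.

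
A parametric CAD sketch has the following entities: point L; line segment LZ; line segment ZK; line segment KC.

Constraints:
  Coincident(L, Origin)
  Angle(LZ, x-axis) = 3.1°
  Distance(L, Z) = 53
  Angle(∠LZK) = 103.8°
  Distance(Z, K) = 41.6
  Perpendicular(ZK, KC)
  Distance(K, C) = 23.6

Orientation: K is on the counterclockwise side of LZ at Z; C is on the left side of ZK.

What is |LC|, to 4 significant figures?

60.98

∠LZK = 103.8°, so ZK runs at 3.1° + (180° − 103.8°) = 79.30° from the x-axis; with |ZK| = 41.6, K = Z + 41.6·(cos 79.30°, sin 79.30°) = (60.65, 43.74). ZK is perpendicular to KC; with |KC| = 23.6 on the left of ZK, C = K + 23.6·(-0.9826, 0.1857) = (37.46, 48.12). Then |LC| = |C − L| = 60.98.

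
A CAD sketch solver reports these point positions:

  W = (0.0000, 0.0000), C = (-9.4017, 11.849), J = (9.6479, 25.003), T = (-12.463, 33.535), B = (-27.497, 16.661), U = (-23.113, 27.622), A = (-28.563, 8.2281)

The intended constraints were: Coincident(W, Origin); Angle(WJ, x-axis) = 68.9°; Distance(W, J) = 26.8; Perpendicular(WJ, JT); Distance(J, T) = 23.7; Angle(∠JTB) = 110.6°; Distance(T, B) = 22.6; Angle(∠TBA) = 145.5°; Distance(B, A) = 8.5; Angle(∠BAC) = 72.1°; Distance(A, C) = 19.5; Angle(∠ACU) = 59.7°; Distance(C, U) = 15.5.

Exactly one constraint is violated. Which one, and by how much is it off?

Distance(C, U) = 15.5 — off by 5.40.

W = (0.00, 0.00) ✓; WJ at 68.90° ✓; |WJ| = 26.80 ✓; ∠(WJ, JT) = 90.00° ✓; |JT| = 23.70 ✓; ∠JTB = 110.6° ✓; |TB| = 22.60 ✓; ∠TBA = 145.5° ✓; |BA| = 8.500 ✓; ∠BAC = 72.09° ✓; |AC| = 19.50 ✓; ∠ACU = 59.70° ✓; |CU| = 20.90 ✗.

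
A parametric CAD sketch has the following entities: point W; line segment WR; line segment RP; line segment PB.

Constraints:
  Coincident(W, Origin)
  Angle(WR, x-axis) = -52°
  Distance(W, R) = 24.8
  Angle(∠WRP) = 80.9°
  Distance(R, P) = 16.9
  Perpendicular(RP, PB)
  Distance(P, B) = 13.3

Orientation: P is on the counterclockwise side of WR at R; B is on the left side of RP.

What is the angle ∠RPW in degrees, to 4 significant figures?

62.08°

W is at the origin; WR runs at -52.0° with length 24.8, so R = 24.8·(cos -52.0°, sin -52.0°) = (15.27, -19.54). ∠WRP = 80.9°, so RP runs at -52.0° + (180° − 80.9°) = 47.10° from the x-axis; with |RP| = 16.9, P = R + 16.9·(cos 47.10°, sin 47.10°) = (26.77, -7.163). Then cos ∠RPW = PR·PW / (|PR||PW|), giving 62.08°.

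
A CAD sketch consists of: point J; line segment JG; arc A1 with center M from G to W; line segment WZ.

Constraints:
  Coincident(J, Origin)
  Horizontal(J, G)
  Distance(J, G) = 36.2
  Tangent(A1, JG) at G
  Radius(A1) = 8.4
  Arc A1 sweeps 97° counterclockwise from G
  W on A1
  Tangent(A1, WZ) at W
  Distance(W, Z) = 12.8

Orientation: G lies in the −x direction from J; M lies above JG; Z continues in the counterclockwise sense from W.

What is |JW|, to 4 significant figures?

29.41

Tangency of A1 to JG means the radius MG is perpendicular to JG, so M = G + (0, 8.4) = (-36.20, 8.400). On A1, G sits at bearing -90° from M; a 97° counterclockwise sweep puts W at bearing 7°, so W = M + 8.4·(cos 7°, sin 7°) = (-27.86, 9.424). Then |JW| = |W − J| = 29.41.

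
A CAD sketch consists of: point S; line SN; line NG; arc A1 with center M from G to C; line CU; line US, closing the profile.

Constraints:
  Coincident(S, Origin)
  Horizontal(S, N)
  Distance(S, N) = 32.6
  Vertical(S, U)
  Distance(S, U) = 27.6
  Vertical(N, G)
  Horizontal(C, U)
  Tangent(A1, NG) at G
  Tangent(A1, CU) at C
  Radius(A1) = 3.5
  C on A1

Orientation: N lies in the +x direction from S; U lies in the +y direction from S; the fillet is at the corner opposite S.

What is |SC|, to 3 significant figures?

40.1

S is at the origin; SN is horizontal with |SN| = 32.6 and N on the +x side, so N = (32.6, 0.00). SU is vertical with |SU| = 27.6 and U on the +y side, so U = (0.00, 27.6). The virtual corner opposite S is at (32.6, 27.6). Since A1 is tangent to NG there, MG ⟂ NG and A1 meets CU tangentially, so MC is at right angles to CU, with radius 3.5, so the center M sits 3.5 in from both sides at M = (29.1, 24.1). That places the tangent points at G = (32.6, 24.1) on NG and C = (29.1, 27.6) on CU. Then |SC| = |C − S| = 40.1.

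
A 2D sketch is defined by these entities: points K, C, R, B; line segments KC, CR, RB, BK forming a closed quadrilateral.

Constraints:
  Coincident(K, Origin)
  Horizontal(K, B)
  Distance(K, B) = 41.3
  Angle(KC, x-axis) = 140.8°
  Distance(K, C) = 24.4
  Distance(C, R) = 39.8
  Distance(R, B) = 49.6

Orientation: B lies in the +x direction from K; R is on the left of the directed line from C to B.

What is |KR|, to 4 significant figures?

42.02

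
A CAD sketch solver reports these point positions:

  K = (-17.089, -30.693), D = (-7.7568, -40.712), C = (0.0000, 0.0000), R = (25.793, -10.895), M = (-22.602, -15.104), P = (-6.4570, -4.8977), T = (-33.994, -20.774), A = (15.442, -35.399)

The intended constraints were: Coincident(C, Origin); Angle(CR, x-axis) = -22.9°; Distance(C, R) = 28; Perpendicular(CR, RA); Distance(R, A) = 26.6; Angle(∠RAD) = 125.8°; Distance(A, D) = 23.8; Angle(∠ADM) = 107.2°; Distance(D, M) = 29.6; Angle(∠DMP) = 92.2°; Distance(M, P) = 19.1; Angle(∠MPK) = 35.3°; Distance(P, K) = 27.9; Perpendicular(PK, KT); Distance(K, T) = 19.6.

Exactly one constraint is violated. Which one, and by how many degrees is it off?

Perpendicular(PK, KT) — off by 8.00°.

C = (0.00, 0.00) ✓; CR at -22.90° ✓; |CR| = 28.00 ✓; ∠(CR, RA) = 90.00° ✓; |RA| = 26.60 ✓; ∠RAD = 125.8° ✓; |AD| = 23.80 ✓; ∠ADM = 107.2° ✓; |DM| = 29.60 ✓; ∠DMP = 92.20° ✓; |MP| = 19.10 ✓; ∠MPK = 35.30° ✓; |PK| = 27.90 ✓; ∠(PK, KT) = 98.00° ✗; |KT| = 19.60 ✓.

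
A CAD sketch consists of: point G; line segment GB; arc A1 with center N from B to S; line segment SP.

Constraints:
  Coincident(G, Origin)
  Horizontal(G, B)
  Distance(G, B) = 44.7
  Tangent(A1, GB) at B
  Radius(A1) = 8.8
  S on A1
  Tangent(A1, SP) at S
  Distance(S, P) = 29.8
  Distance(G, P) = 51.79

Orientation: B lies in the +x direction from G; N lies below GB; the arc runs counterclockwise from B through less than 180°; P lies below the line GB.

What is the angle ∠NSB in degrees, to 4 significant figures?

45.98°

G is at the origin; G and B share the same y with |GB| = 44.7 and B on the +x side, so B = (44.70, 0.000). Since A1 is tangent to GB there, NB ⟂ GB, so N = B + (0, -8.8) = (44.70, -8.800). Since NS ⟂ SP (tangency), |NP| = √(8.8² + 29.8²) = 31.07 regardless of where S sits on A1. So P lies on both circle(G, 51.79) and circle(N, 31.07); the below-GB intersection is P = (34.88, -38.28). S is the foot of the tangent from P: S = (35.91, -8.498).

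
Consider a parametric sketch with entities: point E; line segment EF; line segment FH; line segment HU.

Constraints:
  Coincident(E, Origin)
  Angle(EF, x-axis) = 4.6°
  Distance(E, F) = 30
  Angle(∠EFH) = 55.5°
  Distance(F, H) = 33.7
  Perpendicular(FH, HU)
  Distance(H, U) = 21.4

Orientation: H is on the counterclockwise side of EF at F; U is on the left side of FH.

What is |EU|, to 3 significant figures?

17.0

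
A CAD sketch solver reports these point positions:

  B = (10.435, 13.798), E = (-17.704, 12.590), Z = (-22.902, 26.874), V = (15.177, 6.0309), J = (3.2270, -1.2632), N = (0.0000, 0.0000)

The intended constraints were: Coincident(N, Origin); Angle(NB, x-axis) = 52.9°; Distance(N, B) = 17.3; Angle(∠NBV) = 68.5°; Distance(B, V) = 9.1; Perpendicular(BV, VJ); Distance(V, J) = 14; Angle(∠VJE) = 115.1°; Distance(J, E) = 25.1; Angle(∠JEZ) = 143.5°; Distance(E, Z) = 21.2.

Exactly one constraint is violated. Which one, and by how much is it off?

Distance(E, Z) = 21.2 — off by 6.00.

N = (0.00, 0.00) ✓; NB at 52.90° ✓; |NB| = 17.30 ✓; ∠NBV = 68.50° ✓; |BV| = 9.100 ✓; ∠(BV, VJ) = 90.01° ✓; |VJ| = 14.00 ✓; ∠VJE = 115.1° ✓; |JE| = 25.10 ✓; ∠JEZ = 143.5° ✓; |EZ| = 15.20 ✗.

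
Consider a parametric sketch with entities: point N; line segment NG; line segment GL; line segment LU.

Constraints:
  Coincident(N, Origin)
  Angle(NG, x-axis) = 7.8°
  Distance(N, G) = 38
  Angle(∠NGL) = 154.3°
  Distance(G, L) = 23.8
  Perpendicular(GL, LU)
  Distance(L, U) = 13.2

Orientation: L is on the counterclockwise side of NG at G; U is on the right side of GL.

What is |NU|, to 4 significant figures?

65.19

N is at the origin; NG runs at 7.8° with length 38.0, so G = 38.0·(cos 7.8°, sin 7.8°) = (37.65, 5.157). ∠NGL = 154.3°, so GL runs at 7.8° + (180° − 154.3°) = 33.50° from the x-axis; with |GL| = 23.8, L = G + 23.8·(cos 33.50°, sin 33.50°) = (57.49, 18.29). GL ⟂ LU; with |LU| = 13.2 on the right of GL, U = L + 13.2·(0.5519, -0.8339) = (64.78, 7.286). Then |NU| = |U − N| = 65.19.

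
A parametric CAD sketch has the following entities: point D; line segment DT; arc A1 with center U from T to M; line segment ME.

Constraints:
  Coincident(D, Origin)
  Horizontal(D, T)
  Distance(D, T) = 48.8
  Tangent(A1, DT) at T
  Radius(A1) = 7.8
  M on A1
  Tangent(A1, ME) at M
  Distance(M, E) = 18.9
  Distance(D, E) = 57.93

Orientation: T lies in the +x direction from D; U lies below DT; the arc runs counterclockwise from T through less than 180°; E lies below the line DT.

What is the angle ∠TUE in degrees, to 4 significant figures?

174.9°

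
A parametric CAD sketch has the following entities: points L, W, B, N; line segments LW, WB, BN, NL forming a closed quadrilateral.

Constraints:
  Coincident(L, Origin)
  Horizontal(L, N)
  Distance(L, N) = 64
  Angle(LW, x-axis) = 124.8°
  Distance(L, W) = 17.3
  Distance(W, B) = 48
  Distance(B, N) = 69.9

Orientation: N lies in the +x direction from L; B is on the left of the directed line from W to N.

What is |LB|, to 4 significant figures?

56.09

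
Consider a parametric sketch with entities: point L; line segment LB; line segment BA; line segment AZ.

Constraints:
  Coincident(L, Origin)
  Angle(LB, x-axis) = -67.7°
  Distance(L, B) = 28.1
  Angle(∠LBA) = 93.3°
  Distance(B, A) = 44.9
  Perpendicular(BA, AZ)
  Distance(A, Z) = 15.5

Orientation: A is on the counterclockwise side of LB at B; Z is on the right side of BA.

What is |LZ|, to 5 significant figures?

63.724

L is at the origin; LB runs at -67.7° with length 28.1, so B = 28.1·(cos -67.7°, sin -67.7°) = (10.663, -25.998). ∠LBA = 93.3°, so BA runs at -67.7° + (180° − 93.3°) = 19.000° from the x-axis; with |BA| = 44.9, A = B + 44.9·(cos 19.000°, sin 19.000°) = (53.117, -11.380). BA ⟂ AZ; with |AZ| = 15.5 on the right of BA, Z = A + 15.5·(0.32557, -0.94552) = (58.163, -26.036). Then |LZ| = |Z − L| = 63.724.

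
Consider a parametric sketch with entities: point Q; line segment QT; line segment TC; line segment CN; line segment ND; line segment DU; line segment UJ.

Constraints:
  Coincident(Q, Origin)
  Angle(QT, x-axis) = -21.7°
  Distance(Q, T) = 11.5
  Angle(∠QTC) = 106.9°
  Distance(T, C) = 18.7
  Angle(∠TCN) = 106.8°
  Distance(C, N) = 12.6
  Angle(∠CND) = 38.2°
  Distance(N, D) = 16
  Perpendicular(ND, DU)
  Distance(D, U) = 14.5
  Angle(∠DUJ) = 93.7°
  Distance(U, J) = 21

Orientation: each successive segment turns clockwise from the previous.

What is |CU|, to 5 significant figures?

9.0657

∠CND = 38.2° gives ND at 50.200° from the x-axis; with |ND| = 16.0, D = (7.0373, -13.214). The perpendicularity gives DU at right angles to ND, so DU runs at -39.800°; with |DU| = 14.5, U = (18.177, -22.495). Then |CU| = |U − C| = 9.0657.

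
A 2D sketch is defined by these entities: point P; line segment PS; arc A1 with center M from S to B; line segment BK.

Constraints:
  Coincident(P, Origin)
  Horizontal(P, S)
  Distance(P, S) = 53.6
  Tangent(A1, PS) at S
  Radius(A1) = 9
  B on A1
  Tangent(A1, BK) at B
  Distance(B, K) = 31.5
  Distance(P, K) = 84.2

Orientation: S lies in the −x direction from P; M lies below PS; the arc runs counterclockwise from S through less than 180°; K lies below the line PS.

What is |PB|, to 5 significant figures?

61.206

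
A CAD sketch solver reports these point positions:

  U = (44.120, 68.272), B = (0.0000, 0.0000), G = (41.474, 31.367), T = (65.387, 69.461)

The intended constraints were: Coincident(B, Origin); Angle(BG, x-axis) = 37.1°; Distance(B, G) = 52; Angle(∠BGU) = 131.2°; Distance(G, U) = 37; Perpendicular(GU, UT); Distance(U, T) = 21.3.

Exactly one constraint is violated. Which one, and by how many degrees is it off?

Perpendicular(GU, UT) — off by 7.30°.

B = (0.00, 0.00) ✓; BG at 37.10° ✓; |BG| = 52.00 ✓; ∠BGU = 131.2° ✓; |GU| = 37.00 ✓; ∠(GU, UT) = 82.70° ✗; |UT| = 21.30 ✓.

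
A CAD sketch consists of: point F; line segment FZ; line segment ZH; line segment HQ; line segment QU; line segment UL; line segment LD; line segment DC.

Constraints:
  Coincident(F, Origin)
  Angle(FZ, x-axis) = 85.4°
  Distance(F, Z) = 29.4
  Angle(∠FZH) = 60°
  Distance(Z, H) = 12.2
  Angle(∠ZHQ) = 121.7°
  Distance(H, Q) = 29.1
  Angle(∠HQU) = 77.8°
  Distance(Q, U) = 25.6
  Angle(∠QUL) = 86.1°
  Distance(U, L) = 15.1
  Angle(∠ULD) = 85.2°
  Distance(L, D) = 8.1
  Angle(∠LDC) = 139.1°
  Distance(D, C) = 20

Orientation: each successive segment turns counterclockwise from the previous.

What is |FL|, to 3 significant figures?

16.8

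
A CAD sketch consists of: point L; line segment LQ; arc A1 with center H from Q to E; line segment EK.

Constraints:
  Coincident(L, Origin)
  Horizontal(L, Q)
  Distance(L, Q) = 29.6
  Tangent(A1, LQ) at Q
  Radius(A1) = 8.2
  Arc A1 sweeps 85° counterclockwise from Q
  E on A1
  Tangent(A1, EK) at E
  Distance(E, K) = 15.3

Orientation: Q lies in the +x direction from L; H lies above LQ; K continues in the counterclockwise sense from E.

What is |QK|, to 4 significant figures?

24.63

On A1, Q sits at bearing -90° from H; an 85° counterclockwise sweep puts E at bearing -5°, so E = H + 8.2·(cos -5°, sin -5°) = (37.77, 7.485). A1 meets EK tangentially, so HE is at right angles to EK, so EK runs along (−sin -5°, cos -5°); with |EK| = 15.3, K = (39.10, 22.73). Then |QK| = |K − Q| = 24.63.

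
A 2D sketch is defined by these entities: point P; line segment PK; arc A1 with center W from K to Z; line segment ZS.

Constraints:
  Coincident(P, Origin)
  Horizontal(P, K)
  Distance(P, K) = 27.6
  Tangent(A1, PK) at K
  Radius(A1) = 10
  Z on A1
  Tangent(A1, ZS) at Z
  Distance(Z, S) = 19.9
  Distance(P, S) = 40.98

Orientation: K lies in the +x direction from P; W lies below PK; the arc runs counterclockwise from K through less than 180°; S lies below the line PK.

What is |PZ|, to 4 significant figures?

22.76

Checks: |WZ| = 10.00 ✓; ∠(WZ, ZS) = 90.00° ✓; |ZS| = 19.90 ✓; |PS| = 40.98 ✓.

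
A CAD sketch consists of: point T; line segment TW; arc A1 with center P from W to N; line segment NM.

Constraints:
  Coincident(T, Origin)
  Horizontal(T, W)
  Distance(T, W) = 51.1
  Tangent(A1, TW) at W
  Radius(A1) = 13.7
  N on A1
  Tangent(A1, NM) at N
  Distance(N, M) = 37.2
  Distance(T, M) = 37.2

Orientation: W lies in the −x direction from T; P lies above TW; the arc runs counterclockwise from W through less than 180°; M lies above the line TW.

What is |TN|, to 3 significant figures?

40.9

Checks: |PN| = 13.70 ✓; ∠(PN, NM) = 90.00° ✓; |NM| = 37.20 ✓; |TM| = 37.20 ✓.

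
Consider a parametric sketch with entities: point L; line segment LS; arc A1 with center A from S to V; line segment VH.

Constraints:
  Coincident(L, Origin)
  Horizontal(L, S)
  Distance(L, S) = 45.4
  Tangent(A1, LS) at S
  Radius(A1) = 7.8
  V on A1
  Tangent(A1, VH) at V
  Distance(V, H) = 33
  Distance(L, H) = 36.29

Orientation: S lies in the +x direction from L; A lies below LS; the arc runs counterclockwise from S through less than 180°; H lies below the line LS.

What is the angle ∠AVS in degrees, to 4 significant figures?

62.59°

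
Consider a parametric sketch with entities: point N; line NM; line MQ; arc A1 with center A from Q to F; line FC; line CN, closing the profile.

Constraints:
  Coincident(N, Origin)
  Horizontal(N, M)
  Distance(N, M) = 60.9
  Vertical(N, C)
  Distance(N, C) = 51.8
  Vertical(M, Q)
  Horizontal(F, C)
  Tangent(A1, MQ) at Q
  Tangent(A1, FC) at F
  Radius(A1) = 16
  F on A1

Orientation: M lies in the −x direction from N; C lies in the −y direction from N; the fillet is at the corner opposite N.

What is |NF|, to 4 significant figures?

68.55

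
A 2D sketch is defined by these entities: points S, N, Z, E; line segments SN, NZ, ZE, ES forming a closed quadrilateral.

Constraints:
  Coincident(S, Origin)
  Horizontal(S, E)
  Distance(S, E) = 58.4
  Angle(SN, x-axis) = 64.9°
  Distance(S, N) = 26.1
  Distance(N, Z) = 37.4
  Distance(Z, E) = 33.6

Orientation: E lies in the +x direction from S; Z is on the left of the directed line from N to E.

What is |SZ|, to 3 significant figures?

57.2

Checks: |NZ| = 37.40 ✓; |ZE| = 33.60 ✓.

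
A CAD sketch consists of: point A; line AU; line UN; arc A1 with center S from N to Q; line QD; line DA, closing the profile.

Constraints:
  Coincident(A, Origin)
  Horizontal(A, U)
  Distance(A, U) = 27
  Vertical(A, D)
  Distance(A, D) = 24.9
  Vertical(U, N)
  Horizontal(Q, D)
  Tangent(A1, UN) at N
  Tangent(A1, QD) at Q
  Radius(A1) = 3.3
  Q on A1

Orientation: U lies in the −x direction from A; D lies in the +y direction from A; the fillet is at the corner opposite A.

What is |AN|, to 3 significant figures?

34.6

The virtual corner opposite A is at (-27.0, 24.9). Tangency of A1 to UN means the radius SN is perpendicular to UN and since A1 is tangent to QD there, SQ ⟂ QD, with radius 3.3, so the center S sits 3.3 in from both sides at S = (-23.7, 21.6). That places the tangent points at N = (-27.0, 21.6) on UN and Q = (-23.7, 24.9) on QD. Then |AN| = |N − A| = 34.6.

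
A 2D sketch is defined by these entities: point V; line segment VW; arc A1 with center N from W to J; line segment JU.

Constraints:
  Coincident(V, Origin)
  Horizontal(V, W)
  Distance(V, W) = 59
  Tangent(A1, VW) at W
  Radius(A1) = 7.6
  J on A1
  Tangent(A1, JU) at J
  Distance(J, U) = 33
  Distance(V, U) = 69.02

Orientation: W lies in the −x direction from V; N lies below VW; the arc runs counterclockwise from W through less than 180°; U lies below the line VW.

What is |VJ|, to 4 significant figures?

66.94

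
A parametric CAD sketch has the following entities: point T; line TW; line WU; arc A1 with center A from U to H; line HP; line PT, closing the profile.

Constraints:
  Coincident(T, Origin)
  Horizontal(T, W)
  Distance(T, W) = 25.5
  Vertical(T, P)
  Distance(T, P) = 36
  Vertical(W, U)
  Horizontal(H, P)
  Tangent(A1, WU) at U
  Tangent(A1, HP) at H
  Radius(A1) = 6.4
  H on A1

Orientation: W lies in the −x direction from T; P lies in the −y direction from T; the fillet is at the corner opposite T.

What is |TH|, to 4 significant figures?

40.75

T is at the origin; TW is horizontal with |TW| = 25.5 and W on the −x side, so W = (-25.50, 0.000). T and P share the same x with |TP| = 36.0 and P on the −y side, so P = (0.000, -36.00). The virtual corner opposite T is at (-25.50, -36.00). A1 meets WU tangentially, so AU is at right angles to WU and tangency of A1 to HP means the radius AH is perpendicular to HP, with radius 6.4, so the center A sits 6.4 in from both sides at A = (-19.10, -29.60). That places the tangent points at U = (-25.50, -29.60) on WU and H = (-19.10, -36.00) on HP. Then |TH| = |H − T| = 40.75.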